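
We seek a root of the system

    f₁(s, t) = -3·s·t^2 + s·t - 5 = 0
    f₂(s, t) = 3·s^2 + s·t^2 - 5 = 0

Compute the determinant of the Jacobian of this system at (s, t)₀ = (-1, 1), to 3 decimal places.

J = [[-3·t^2 + t, -6·s·t + s], [6·s + t^2, 2·s·t]].
At the point, J = [[-2.000, 5.000], [-5.000, -2.000]].
det J = 29.000.

29.000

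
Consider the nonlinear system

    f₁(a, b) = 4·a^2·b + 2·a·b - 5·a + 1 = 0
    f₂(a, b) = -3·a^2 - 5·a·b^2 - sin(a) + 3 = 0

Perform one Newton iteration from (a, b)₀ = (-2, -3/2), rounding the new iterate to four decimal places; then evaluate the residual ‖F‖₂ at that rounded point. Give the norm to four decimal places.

2.8232

At (-2, -3/2): F = (-7.0000, 14.409297).
Jacobian J = [[8·a·b + 2·b - 5, 4·a^2 + 2·a], [-6·a - 5·b^2 - cos(a), -10·a·b]].
At the point, J = [[16.0000, 12.0000], [1.166147, -30.0000]] (det J = -493.993762).
Solving J·Δ = −F gives Δ = (0.0751, 0.4832).
Then the next iterate is (a, b)₁ = (-1.9249, -1.0168).
Re-evaluating at (-1.9249, -1.0168): F = (-0.530976, 2.772837), so ‖F‖₂ = 2.8232.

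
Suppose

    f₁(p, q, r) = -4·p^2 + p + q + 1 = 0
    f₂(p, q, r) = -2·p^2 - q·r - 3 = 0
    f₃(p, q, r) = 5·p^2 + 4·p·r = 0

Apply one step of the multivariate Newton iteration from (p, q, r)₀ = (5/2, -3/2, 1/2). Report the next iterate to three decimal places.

(1.154, -4.065, 0.508)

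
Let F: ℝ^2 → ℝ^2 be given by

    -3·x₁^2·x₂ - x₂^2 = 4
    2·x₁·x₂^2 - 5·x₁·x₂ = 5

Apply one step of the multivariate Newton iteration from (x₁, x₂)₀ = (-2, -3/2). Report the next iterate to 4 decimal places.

At (-2, -3/2): F = (11.7500, -29.0000).
Jacobian J = [[-6·x₁·x₂, -3·x₁^2 - 2·x₂], [2·x₂^2 - 5·x₂, 4·x₁·x₂ - 5·x₁]].
At the point, J = [[-18.0000, -9.0000], [12.0000, 22.0000]] (det J = -288.0000).
Solving J·Δ = −F gives Δ = (-0.0087, 1.3229).
Then the next iterate is (x₁, x₂)₁ = (-2.0087, -0.1771).

(-2.0087, -0.1771)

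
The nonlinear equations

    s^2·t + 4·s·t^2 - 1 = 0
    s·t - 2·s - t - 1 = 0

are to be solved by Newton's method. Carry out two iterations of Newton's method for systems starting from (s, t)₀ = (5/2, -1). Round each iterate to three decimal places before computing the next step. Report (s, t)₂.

At (5/2, -1): F = (2.750, -7.500).
Jacobian J = [[2·s·t + 4·t^2, s^2 + 8·s·t], [t - 2, s - 1]].
At the point, J = [[-1.000, -13.750], [-3.000, 1.500]] (det J = -42.750).
Solving J·Δ = −F gives Δ = (-2.316, 0.368).
Then the next iterate is (s, t)₁ = (0.184, -0.632).
Round to (0.184, -0.632) and repeat: F = (-0.72742, -0.85229), J = [[1.36512, -0.89645], [-2.632, -0.816]].
Δ = (-0.049, -0.886), so (s, t)₂ = (0.135, -1.518).

(0.135, -1.518)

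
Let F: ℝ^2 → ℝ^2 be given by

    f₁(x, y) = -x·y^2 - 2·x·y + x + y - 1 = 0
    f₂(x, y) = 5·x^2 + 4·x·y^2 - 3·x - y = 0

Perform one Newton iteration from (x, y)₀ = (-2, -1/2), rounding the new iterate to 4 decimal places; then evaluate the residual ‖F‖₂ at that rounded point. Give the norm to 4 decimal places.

3.1376

At (-2, -1/2): F = (-5.0000, 24.5000).
Jacobian J = [[-y^2 - 2·y + 1, -2·x·y - 2·x + 1], [10·x + 4·y^2 - 3, 8·x·y - 1]].
At the point, J = [[1.7500, 3.0000], [-22.0000, 7.0000]] (det J = 78.2500).
Solving J·Δ = −F gives Δ = (1.3866, 0.8578).
Then the next iterate is (x, y)₁ = (-0.6134, 0.3578).
Re-evaluating at (-0.6134, 0.3578): F = (-0.738123, 3.049586), so ‖F‖₂ = 3.1376.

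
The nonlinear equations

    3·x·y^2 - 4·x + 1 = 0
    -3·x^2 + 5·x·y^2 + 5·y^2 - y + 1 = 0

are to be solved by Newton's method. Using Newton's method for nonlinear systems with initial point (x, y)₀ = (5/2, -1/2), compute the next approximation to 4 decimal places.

At (5/2, -1/2): F = (-7.1250, -12.8750).
Jacobian J = [[3·y^2 - 4, 6·x·y], [-6·x + 5·y^2, 10·x·y + 10·y - 1]].
At the point, J = [[-3.2500, -7.5000], [-13.7500, -18.5000]] (det J = -43.0000).
Solving J·Δ = −F gives Δ = (0.8198, -1.3052).
Then the next iterate is (x, y)₁ = (3.3198, -1.8052).

(3.3198, -1.8052)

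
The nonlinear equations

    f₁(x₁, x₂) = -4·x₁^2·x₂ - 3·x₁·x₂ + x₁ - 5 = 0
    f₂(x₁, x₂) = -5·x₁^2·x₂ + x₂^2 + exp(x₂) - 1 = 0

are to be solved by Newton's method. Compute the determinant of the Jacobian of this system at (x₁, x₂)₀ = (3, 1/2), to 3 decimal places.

-145.609

J = [[-8·x₁·x₂ - 3·x₂ + 1, -4·x₁^2 - 3·x₁], [-10·x₁·x₂, -5·x₁^2 + 2·x₂ + exp(x₂)]].
At the point, J = [[-12.500, -45.000], [-15.000, -42.35128]].
det J = -145.609.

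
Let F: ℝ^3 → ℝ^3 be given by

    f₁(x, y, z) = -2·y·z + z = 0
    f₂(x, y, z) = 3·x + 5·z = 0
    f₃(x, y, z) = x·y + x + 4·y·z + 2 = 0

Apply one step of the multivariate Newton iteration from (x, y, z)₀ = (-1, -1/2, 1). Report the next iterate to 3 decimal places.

(20.000, -12.500, -12.000)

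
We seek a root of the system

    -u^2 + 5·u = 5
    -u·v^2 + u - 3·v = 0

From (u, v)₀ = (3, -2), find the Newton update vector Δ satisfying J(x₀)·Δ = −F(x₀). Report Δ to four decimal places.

(1.0000, 0.6667)

At (3, -2): F = (1.0000, -3.0000).
Jacobian J = [[-2·u + 5, 0], [-v^2 + 1, -2·u·v - 3]].
At the point, J = [[-1.0000, 0.0000], [-3.0000, 9.0000]] (det J = -9.0000).
Solving J·Δ = −F gives Δ = (1.0000, 0.6667).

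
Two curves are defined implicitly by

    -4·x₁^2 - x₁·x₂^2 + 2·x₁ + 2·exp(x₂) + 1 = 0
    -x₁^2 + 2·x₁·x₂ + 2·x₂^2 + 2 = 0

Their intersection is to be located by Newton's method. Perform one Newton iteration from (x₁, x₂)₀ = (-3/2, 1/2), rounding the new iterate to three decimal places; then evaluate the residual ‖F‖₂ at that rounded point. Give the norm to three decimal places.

0.568

At (-3/2, 1/2): F = (-7.32756, -1.250).
Jacobian J = [[-8·x₁ - x₂^2 + 2, -2·x₁·x₂ + 2·exp(x₂)], [-2·x₁ + 2·x₂, 2·x₁ + 4·x₂]].
At the point, J = [[13.750, 4.79744], [4.000, -1.000]] (det J = -32.93977).
Solving J·Δ = −F gives Δ = (0.405, 0.368).
Then the next iterate is (x₁, x₂)₁ = (-1.095, 0.868).
Re-evaluating at (-1.095, 0.868): F = (-0.39682, 0.40690), so ‖F‖₂ = 0.568.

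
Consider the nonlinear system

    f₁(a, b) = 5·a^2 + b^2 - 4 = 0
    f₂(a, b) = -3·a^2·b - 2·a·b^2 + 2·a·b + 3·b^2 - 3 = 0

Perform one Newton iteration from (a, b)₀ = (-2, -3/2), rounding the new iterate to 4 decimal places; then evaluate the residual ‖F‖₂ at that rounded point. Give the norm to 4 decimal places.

10.8579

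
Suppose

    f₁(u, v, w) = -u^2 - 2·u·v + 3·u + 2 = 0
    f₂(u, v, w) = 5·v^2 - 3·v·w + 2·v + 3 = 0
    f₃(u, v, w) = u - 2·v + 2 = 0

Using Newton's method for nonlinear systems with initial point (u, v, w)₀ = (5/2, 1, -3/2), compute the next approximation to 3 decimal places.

(1.269, 1.635, 6.824)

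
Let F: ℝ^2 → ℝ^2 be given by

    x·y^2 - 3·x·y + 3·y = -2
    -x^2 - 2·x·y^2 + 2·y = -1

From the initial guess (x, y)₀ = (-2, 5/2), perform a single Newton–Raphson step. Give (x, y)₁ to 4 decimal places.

At (-2, 5/2): F = (12.0000, 27.0000).
Jacobian J = [[y^2 - 3·y, 2·x·y - 3·x + 3], [-2·x - 2·y^2, -4·x·y + 2]].
At the point, J = [[-1.2500, -1.0000], [-8.5000, 22.0000]] (det J = -36.0000).
Solving J·Δ = −F gives Δ = (8.0833, 1.8958).
Then the next iterate is (x, y)₁ = (6.0833, 4.3958).

(6.0833, 4.3958)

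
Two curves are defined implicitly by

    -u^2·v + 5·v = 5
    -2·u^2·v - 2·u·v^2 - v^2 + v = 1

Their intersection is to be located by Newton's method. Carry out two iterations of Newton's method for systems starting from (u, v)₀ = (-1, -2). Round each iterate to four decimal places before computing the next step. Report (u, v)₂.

(-0.6623, 1.1674)

At (-1, -2): F = (-13.0000, 5.0000).
Jacobian J = [[-2·u·v, -u^2 + 5], [-4·u·v - 2·v^2, -2·u^2 - 4·u·v - 2·v + 1]].
At the point, J = [[-4.0000, 4.0000], [-16.0000, -5.0000]] (det J = 84.0000).
Solving J·Δ = −F gives Δ = (-0.5357, 2.7143).
Then the next iterate is (u, v)₁ = (-1.5357, 0.7143).
Round to (-1.5357, 0.7143) and repeat: F = (-3.113087, -2.597995), J = [[2.193901, 2.641626], [3.367353, -0.757547]].
Δ = (0.8734, 0.4531), so (u, v)₂ = (-0.6623, 1.1674).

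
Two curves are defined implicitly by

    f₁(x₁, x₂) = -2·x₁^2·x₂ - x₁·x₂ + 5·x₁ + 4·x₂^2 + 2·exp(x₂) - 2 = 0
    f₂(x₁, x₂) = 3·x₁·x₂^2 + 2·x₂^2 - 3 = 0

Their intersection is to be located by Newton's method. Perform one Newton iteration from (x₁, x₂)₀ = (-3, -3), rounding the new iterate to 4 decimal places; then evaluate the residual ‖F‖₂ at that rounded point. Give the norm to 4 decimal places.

At (-3, -3): F = (64.099574, -66.0000).
Jacobian J = [[-4·x₁·x₂ - x₂ + 5, -2·x₁^2 - x₁ + 8·x₂ + 2·exp(x₂)], [3·x₂^2, 6·x₁·x₂ + 4·x₂]].
At the point, J = [[-28.0000, -38.900426], [27.0000, 42.0000]] (det J = -125.688502).
Solving J·Δ = −F gives Δ = (0.9926, 0.9334).
Then the next iterate is (x₁, x₂)₁ = (-2.0074, -2.0666).
Re-evaluating at (-2.0074, -2.0666): F = (17.806450, -20.178155), so ‖F‖₂ = 26.9115.

26.9115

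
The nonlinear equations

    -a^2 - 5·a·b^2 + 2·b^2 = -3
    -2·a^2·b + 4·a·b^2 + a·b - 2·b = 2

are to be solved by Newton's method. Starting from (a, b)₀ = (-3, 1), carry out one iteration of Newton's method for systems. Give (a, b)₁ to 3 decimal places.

(-1.814, 0.642)

At (-3, 1): F = (11.000, -37.000).
Jacobian J = [[-2·a - 5·b^2, -10·a·b + 4·b], [-4·a·b + 4·b^2 + b, -2·a^2 + 8·a·b + a - 2]].
At the point, J = [[1.000, 34.000], [17.000, -47.000]] (det J = -625.000).
Solving J·Δ = −F gives Δ = (1.186, -0.358).
Then the next iterate is (a, b)₁ = (-1.814, 0.642).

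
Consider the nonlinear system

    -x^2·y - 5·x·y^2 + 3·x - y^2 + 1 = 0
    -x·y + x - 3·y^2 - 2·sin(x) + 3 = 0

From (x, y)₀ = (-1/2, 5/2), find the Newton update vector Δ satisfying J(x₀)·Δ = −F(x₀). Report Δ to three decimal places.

At (-1/2, 5/2): F = (8.250, -14.04115).
Jacobian J = [[-2·x·y - 5·y^2 + 3, -x^2 - 10·x·y - 2·y], [-y - 2·cos(x) + 1, -x - 6·y]].
At the point, J = [[-25.750, 7.250], [-3.25517, -14.500]] (det J = 396.97495).
Solving J·Δ = −F gives Δ = (0.045, -0.978).

(0.045, -0.978)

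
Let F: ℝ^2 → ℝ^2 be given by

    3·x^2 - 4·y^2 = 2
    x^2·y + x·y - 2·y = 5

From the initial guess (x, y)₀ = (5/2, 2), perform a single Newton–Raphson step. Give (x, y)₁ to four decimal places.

(2.0190, 1.5959)

At (5/2, 2): F = (0.7500, 8.5000).
Jacobian J = [[6·x, -8·y], [2·x·y + y, x^2 + x - 2]].
At the point, J = [[15.0000, -16.0000], [12.0000, 6.7500]] (det J = 293.2500).
Solving J·Δ = −F gives Δ = (-0.4810, -0.4041).
Then the next iterate is (x, y)₁ = (2.0190, 1.5959).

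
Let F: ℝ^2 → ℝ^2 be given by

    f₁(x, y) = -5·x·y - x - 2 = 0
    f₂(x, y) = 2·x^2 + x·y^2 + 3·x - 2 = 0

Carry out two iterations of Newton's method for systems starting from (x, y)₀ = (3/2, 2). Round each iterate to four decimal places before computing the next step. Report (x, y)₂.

At (3/2, 2): F = (-18.5000, 13.0000).
Jacobian J = [[-5·y - 1, -5·x], [4·x + y^2 + 3, 2·x·y]].
At the point, J = [[-11.0000, -7.5000], [13.0000, 6.0000]] (det J = 31.5000).
Solving J·Δ = −F gives Δ = (0.4286, -3.0952).
Then the next iterate is (x, y)₁ = (1.9286, -1.0952).
Round to (1.9286, -1.0952) and repeat: F = (6.632414, 13.538080), J = [[4.4760, -9.6430], [11.913863, -4.224405]].
Δ = (-1.0683, 0.1919), so (x, y)₂ = (0.8603, -0.9033).

(0.8603, -0.9033)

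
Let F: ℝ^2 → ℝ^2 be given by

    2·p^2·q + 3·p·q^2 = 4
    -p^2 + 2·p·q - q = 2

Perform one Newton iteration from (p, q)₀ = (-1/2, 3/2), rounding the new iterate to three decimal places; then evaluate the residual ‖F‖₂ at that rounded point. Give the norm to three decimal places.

3.903

At (-1/2, 3/2): F = (-6.625, -5.250).
Jacobian J = [[4·p·q + 3·q^2, 2·p^2 + 6·p·q], [-2·p + 2·q, 2·p - 1]].
At the point, J = [[3.750, -4.000], [4.000, -2.000]] (det J = 8.500).
Solving J·Δ = −F gives Δ = (0.912, -0.801).
Then the next iterate is (p, q)₁ = (0.412, 0.699).
Re-evaluating at (0.412, 0.699): F = (-3.15879, -2.29277), so ‖F‖₂ = 3.903.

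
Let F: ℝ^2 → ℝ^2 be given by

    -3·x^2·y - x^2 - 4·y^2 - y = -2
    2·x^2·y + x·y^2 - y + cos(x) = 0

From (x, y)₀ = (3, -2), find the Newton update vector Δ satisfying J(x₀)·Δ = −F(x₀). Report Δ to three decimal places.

At (3, -2): F = (33.000, -22.98999).
Jacobian J = [[-6·x·y - 2·x, -3·x^2 - 8·y - 1], [4·x·y + y^2 - sin(x), 2·x^2 + 2·x·y - 1]].
At the point, J = [[30.000, -12.000], [-20.14112, 5.000]] (det J = -91.69344).
Solving J·Δ = −F gives Δ = (-1.209, -0.273).

(-1.209, -0.273)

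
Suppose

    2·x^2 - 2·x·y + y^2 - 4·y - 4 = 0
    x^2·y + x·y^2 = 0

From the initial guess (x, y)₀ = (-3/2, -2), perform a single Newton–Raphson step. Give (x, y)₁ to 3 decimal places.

At (-3/2, -2): F = (6.500, -10.500).
Jacobian J = [[4·x - 2·y, -2·x + 2·y - 4], [2·x·y + y^2, x^2 + 2·x·y]].
At the point, J = [[-2.000, -5.000], [10.000, 8.250]] (det J = 33.500).
Solving J·Δ = −F gives Δ = (-0.034, 1.313).
Then the next iterate is (x, y)₁ = (-1.534, -0.687).

(-1.534, -0.687)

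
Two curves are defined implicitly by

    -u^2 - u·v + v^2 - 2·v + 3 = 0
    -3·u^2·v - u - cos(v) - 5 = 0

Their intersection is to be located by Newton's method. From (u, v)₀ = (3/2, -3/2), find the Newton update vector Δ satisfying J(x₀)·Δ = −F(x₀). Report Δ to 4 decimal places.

(0.4395, 1.1678)

At (3/2, -3/2): F = (8.2500, 3.554263).
Jacobian J = [[-2·u - v, -u + 2·v - 2], [-6·u·v - 1, -3·u^2 + sin(v)]].
At the point, J = [[-1.5000, -6.5000], [12.5000, -7.747495]] (det J = 92.871242).
Solving J·Δ = −F gives Δ = (0.4395, 1.1678).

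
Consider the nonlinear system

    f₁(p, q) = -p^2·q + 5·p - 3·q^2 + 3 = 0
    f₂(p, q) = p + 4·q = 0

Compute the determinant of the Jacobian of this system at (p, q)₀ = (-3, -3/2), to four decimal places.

-16.0000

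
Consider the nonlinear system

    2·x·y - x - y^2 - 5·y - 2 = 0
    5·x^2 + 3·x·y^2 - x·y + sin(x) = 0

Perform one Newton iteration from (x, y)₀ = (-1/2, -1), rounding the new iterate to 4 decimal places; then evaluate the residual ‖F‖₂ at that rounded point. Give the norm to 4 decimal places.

0.7055

At (-1/2, -1): F = (3.5000, -1.229426).
Jacobian J = [[2·y - 1, 2·x - 2·y - 5], [10·x + 3·y^2 - y + cos(x), 6·x·y - x]].
At the point, J = [[-3.0000, -4.0000], [-0.122417, 3.5000]] (det J = -10.989670).
Solving J·Δ = −F gives Δ = (0.6672, 0.3746).
Then the next iterate is (x, y)₁ = (0.1672, -0.6254).
Re-evaluating at (0.1672, -0.6254): F = (0.359541, 0.606957), so ‖F‖₂ = 0.7055.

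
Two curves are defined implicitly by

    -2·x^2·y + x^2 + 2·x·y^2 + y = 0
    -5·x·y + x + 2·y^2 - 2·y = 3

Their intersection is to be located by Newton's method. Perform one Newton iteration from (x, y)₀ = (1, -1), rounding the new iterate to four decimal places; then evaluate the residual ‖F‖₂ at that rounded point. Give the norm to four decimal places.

At (1, -1): F = (4.0000, 7.0000).
Jacobian J = [[-4·x·y + 2·x + 2·y^2, -2·x^2 + 4·x·y + 1], [-5·y + 1, -5·x + 4·y - 2]].
At the point, J = [[8.0000, -5.0000], [6.0000, -11.0000]] (det J = -58.0000).
Solving J·Δ = −F gives Δ = (-0.1552, 0.5517).
Then the next iterate is (x, y)₁ = (0.8448, -0.4483).
Re-evaluating at (0.8448, -0.4483): F = (1.244843, 1.036965), so ‖F‖₂ = 1.6202.

1.6202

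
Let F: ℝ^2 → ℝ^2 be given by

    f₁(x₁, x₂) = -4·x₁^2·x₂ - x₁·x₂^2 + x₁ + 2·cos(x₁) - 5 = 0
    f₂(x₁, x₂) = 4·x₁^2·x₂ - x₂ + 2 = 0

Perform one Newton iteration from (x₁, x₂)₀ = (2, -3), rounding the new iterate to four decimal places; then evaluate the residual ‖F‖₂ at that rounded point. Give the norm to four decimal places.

14.0188

At (2, -3): F = (26.167706, -43.0000).
Jacobian J = [[-8·x₁·x₂ - x₂^2 - 2·sin(x₁) + 1, -4·x₁^2 - 2·x₁·x₂], [8·x₁·x₂, 4·x₁^2 - 1]].
At the point, J = [[38.181405, -4.0000], [-48.0000, 15.0000]] (det J = 380.721077).
Solving J·Δ = −F gives Δ = (-0.5792, 1.0132).
Then the next iterate is (x₁, x₂)₁ = (1.4208, -1.9868).
Re-evaluating at (1.4208, -1.9868): F = (7.154035, -12.055995), so ‖F‖₂ = 14.0188.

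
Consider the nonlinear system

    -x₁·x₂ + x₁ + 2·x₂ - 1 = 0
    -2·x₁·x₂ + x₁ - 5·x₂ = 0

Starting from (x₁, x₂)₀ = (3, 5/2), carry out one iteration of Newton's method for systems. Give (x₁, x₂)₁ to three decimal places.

At (3, 5/2): F = (-0.500, -24.500).
Jacobian J = [[-x₂ + 1, -x₁ + 2], [-2·x₂ + 1, -2·x₁ - 5]].
At the point, J = [[-1.500, -1.000], [-4.000, -11.000]] (det J = 12.500).
Solving J·Δ = −F gives Δ = (1.520, -2.780).
Then the next iterate is (x₁, x₂)₁ = (4.520, -0.280).

(4.520, -0.280)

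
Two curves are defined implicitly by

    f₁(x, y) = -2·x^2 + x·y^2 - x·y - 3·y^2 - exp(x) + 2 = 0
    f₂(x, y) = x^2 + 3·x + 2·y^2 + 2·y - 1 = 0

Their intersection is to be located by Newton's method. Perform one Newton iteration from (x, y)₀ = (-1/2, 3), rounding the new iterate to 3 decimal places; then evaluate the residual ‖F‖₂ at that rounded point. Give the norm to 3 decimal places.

8.240

At (-1/2, 3): F = (-29.10653, 21.750).
Jacobian J = [[-4·x + y^2 - y - exp(x), 2·x·y - x - 6·y], [2·x + 3, 4·y + 2]].
At the point, J = [[7.39347, -20.500], [2.000, 14.000]] (det J = 144.50857).
Solving J·Δ = −F gives Δ = (-0.266, -1.516).
Then the next iterate is (x, y)₁ = (-0.766, 1.484).
Re-evaluating at (-0.766, 1.484): F = (-6.79533, 4.66127), so ‖F‖₂ = 8.240.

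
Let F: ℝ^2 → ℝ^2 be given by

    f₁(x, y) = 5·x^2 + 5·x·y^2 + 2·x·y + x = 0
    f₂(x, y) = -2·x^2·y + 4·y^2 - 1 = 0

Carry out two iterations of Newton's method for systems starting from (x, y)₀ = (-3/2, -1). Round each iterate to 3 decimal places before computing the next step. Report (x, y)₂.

(-0.399, -0.571)

At (-3/2, -1): F = (5.250, 7.500).
Jacobian J = [[10·x + 5·y^2 + 2·y + 1, 10·x·y + 2·x], [-4·x·y, -2·x^2 + 8·y]].
At the point, J = [[-11.000, 12.000], [-6.000, -12.500]] (det J = 209.500).
Solving J·Δ = −F gives Δ = (0.743, 0.243).
Then the next iterate is (x, y)₁ = (-0.757, -0.757).
Round to (-0.757, -0.757) and repeat: F = (1.08535, 2.15979), J = [[-5.21875, 4.21649], [-2.29220, -7.20210]].
Δ = (0.358, 0.186), so (x, y)₂ = (-0.399, -0.571).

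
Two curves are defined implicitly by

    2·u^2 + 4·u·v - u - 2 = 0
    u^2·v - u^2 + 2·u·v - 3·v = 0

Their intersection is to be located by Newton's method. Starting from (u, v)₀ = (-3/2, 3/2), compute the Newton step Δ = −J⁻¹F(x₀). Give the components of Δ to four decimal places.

(2.2353, -1.2059)

At (-3/2, 3/2): F = (-5.0000, -7.8750).
Jacobian J = [[4·u + 4·v - 1, 4·u], [2·u·v - 2·u + 2·v, u^2 + 2·u - 3]].
At the point, J = [[-1.0000, -6.0000], [1.5000, -3.7500]] (det J = 12.7500).
Solving J·Δ = −F gives Δ = (2.2353, -1.2059).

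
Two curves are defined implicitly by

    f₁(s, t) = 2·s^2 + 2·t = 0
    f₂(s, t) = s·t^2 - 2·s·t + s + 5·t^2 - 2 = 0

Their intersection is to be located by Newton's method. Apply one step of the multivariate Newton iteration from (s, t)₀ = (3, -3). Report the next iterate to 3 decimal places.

(1.779, -1.676)

At (3, -3): F = (12.000, 91.000).
Jacobian J = [[4·s, 2], [t^2 - 2·t + 1, 2·s·t - 2·s + 10·t]].
At the point, J = [[12.000, 2.000], [16.000, -54.000]] (det J = -680.000).
Solving J·Δ = −F gives Δ = (-1.221, 1.324).
Then the next iterate is (s, t)₁ = (1.779, -1.676).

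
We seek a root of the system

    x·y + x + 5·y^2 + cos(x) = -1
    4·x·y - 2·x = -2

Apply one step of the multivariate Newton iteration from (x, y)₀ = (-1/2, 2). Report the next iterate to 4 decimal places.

(-0.6715, 0.9856)

At (-1/2, 2): F = (20.377583, -1.0000).
Jacobian J = [[y - sin(x) + 1, x + 10·y], [4·y - 2, 4·x]].
At the point, J = [[3.479426, 19.5000], [6.0000, -2.0000]] (det J = -123.958851).
Solving J·Δ = −F gives Δ = (-0.1715, -1.0144).
Then the next iterate is (x, y)₁ = (-0.6715, 0.9856).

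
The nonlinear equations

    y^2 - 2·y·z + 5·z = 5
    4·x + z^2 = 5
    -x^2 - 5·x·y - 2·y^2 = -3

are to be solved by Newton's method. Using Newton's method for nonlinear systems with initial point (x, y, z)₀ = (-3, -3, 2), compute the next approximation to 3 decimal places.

(8.233, -9.181, -5.983)

At (-3, -3, 2): F = (26.000, -13.000, -69.000).
Jacobian J = [[0, 2·y - 2·z, -2·y + 5], [4, 0, 2·z], [-2·x - 5·y, -5·x - 4·y, 0]].
At the point, J = [[0.000, -10.000, 11.000], [4.000, 0.000, 4.000], [21.000, 27.000, 0.000]] (det J = 348.000).
Solving J·Δ = −F gives Δ = (11.233, -6.181, -7.983).
Then the next iterate is (x, y, z)₁ = (8.233, -9.181, -5.983).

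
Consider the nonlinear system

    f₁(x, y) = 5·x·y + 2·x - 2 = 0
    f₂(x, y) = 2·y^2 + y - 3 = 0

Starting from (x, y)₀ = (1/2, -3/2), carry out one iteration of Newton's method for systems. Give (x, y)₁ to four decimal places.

(-0.3636, -1.5000)

At (1/2, -3/2): F = (-4.7500, 0.0000).
Jacobian J = [[5·y + 2, 5·x], [0, 4·y + 1]].
At the point, J = [[-5.5000, 2.5000], [0.0000, -5.0000]] (det J = 27.5000).
Solving J·Δ = −F gives Δ = (-0.8636, 0.0000).
Then the next iterate is (x, y)₁ = (-0.3636, -1.5000).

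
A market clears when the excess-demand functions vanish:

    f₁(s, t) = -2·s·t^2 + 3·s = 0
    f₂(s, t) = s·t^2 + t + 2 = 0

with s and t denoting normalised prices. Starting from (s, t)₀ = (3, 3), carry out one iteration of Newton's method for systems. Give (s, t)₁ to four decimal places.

(-4.6154, 4.9231)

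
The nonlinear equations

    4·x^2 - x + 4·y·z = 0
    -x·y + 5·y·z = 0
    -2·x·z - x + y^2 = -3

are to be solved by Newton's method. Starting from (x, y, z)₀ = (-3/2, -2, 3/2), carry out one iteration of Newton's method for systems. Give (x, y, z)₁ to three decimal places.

At (-3/2, -2, 3/2): F = (-1.500, -18.000, 13.000).
Jacobian J = [[8·x - 1, 4·z, 4·y], [-y, -x + 5·z, 5·y], [-2·z - 1, 2·y, -2·x]].
At the point, J = [[-13.000, 6.000, -8.000], [2.000, 9.000, -10.000], [-4.000, -4.000, 3.000]] (det J = 149.000).
Solving J·Δ = −F gives Δ = (0.513, 4.503, 2.356).
Then the next iterate is (x, y, z)₁ = (-0.987, 2.503, 3.856).

(-0.987, 2.503, 3.856)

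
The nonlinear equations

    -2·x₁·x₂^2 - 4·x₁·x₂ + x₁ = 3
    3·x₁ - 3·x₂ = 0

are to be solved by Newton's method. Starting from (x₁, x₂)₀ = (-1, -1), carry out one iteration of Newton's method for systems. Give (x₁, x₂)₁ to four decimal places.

At (-1, -1): F = (-6.0000, 0.0000).
Jacobian J = [[-2·x₂^2 - 4·x₂ + 1, -4·x₁·x₂ - 4·x₁], [3, -3]].
At the point, J = [[3.0000, 0.0000], [3.0000, -3.0000]] (det J = -9.0000).
Solving J·Δ = −F gives Δ = (2.0000, 2.0000).
Then the next iterate is (x₁, x₂)₁ = (1.0000, 1.0000).

(1.0000, 1.0000)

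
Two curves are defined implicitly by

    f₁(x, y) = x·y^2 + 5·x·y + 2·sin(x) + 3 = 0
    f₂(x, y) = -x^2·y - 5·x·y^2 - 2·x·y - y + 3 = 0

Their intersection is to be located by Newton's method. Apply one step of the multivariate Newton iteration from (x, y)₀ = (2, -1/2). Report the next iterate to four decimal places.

(-0.3230, -1.4348)

At (2, -1/2): F = (0.318595, 5.0000).
Jacobian J = [[y^2 + 5·y + 2·cos(x), 2·x·y + 5·x], [-2·x·y - 5·y^2 - 2·y, -x^2 - 10·x·y - 2·x - 1]].
At the point, J = [[-3.082294, 8.0000], [1.7500, 1.0000]] (det J = -17.082294).
Solving J·Δ = −F gives Δ = (-2.3230, -0.9348).
Then the next iterate is (x, y)₁ = (-0.3230, -1.4348).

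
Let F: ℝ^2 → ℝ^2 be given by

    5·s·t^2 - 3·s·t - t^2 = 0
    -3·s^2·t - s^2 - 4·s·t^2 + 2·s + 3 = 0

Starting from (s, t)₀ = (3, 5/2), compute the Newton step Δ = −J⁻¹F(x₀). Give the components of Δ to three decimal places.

At (3, 5/2): F = (65.000, -142.500).
Jacobian J = [[5·t^2 - 3·t, 10·s·t - 3·s - 2·t], [-6·s·t - 2·s - 4·t^2 + 2, -3·s^2 - 8·s·t]].
At the point, J = [[23.750, 61.000], [-74.000, -87.000]] (det J = 2447.750).
Solving J·Δ = −F gives Δ = (-1.241, -0.582).

(-1.241, -0.582)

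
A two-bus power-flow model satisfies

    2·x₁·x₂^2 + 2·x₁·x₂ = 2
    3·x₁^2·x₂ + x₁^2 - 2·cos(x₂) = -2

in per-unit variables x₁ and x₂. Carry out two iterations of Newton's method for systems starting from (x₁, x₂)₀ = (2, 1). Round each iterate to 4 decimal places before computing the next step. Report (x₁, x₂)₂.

At (2, 1): F = (6.0000, 16.919395).
Jacobian J = [[2·x₂^2 + 2·x₂, 4·x₁·x₂ + 2·x₁], [6·x₁·x₂ + 2·x₁, 3·x₁^2 + 2·sin(x₂)]].
At the point, J = [[4.0000, 12.0000], [16.0000, 13.682942]] (det J = -137.268232).
Solving J·Δ = −F gives Δ = (-0.8810, -0.2063).
Then the next iterate is (x₁, x₂)₁ = (1.1190, 0.7937).
Round to (1.1190, 0.7937) and repeat: F = (1.186150, 4.831257), J = [[2.847319, 5.790601], [7.566902, 5.182388]].
Δ = (-0.7511, 0.1645), so (x₁, x₂)₂ = (0.3679, 0.9582).

(0.3679, 0.9582)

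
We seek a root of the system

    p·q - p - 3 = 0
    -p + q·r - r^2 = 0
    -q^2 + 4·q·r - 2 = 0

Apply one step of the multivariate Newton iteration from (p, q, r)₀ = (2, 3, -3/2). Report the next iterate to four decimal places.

(2.6364, 1.8636, -0.2197)

At (2, 3, -3/2): F = (1.0000, -8.7500, -29.0000).
Jacobian J = [[q - 1, p, 0], [-1, r, q - 2·r], [0, -2·q + 4·r, 4·q]].
At the point, J = [[2.0000, 2.0000, 0.0000], [-1.0000, -1.5000, 6.0000], [0.0000, -12.0000, 12.0000]] (det J = 132.0000).
Solving J·Δ = −F gives Δ = (0.6364, -1.1364, 1.2803).
Then the next iterate is (p, q, r)₁ = (2.6364, 1.8636, -0.2197).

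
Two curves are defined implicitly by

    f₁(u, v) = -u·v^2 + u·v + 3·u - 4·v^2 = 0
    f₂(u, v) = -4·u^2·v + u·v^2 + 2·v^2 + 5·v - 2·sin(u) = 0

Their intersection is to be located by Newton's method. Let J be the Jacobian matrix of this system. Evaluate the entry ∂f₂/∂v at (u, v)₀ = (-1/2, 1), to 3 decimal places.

∂f₂/∂v = -4·u^2 + 2·u·v + 4·v + 5.
At (-1/2, 1) this is 7.000.

7.000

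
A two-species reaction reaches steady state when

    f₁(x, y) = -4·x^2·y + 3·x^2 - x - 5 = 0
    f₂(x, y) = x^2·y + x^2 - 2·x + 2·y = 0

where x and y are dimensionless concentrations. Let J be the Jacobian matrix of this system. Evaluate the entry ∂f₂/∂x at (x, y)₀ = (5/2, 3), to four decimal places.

18.0000

∂f₂/∂x = 2·x·y + 2·x - 2.
At (5/2, 3) this is 18.0000.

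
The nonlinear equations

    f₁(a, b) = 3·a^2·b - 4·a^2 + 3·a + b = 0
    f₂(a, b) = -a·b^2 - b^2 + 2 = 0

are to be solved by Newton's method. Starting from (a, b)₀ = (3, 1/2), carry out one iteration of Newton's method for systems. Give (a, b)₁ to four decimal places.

At (3, 1/2): F = (-13.0000, 1.0000).
Jacobian J = [[6·a·b - 8·a + 3, 3·a^2 + 1], [-b^2, -2·a·b - 2·b]].
At the point, J = [[-12.0000, 28.0000], [-0.2500, -4.0000]] (det J = 55.0000).
Solving J·Δ = −F gives Δ = (-0.4364, 0.2773).
Then the next iterate is (a, b)₁ = (2.5636, 0.7773).

(2.5636, 0.7773)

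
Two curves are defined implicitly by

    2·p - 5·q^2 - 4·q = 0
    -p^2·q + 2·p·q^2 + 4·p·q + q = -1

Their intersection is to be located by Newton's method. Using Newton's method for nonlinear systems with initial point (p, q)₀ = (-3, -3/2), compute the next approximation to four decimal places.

At (-3, -3/2): F = (-11.2500, 17.5000).
Jacobian J = [[2, -10·q - 4], [-2·p·q + 2·q^2 + 4·q, -p^2 + 4·p·q + 4·p + 1]].
At the point, J = [[2.0000, 11.0000], [-10.5000, -2.0000]] (det J = 111.5000).
Solving J·Δ = −F gives Δ = (1.5247, 0.7455).
Then the next iterate is (p, q)₁ = (-1.4753, -0.7545).

(-1.4753, -0.7545)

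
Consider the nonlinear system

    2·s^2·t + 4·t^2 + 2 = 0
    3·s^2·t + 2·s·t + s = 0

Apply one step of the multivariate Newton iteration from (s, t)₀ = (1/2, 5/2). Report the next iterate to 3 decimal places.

At (1/2, 5/2): F = (28.250, 4.875).
Jacobian J = [[4·s·t, 2·s^2 + 8·t], [6·s·t + 2·t + 1, 3·s^2 + 2·s]].
At the point, J = [[5.000, 20.500], [13.500, 1.750]] (det J = -268.000).
Solving J·Δ = −F gives Δ = (-0.188, -1.332).
Then the next iterate is (s, t)₁ = (0.312, 1.168).

(0.312, 1.168)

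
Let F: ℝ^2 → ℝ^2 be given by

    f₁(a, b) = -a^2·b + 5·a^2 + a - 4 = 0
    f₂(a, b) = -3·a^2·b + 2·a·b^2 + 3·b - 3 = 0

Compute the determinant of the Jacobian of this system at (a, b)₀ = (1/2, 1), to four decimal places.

J = [[-2·a·b + 10·a + 1, -a^2], [-6·a·b + 2·b^2, -3·a^2 + 4·a·b + 3]].
At the point, J = [[5.0000, -0.2500], [-1.0000, 4.2500]].
det J = 21.0000.

21.0000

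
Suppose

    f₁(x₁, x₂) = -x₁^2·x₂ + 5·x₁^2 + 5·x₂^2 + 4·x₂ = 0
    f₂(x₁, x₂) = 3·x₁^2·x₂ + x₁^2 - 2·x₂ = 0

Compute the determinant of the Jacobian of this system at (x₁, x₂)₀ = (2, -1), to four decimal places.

J = [[-2·x₁·x₂ + 10·x₁, -x₁^2 + 10·x₂ + 4], [6·x₁·x₂ + 2·x₁, 3·x₁^2 - 2]].
At the point, J = [[24.0000, -10.0000], [-8.0000, 10.0000]].
det J = 160.0000.

160.0000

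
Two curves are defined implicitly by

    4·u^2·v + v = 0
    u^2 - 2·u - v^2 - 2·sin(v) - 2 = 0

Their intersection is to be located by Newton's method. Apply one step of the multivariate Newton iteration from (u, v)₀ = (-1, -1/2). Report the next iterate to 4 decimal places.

(-0.6080, -0.3136)

At (-1, -1/2): F = (-2.5000, 1.708851).
Jacobian J = [[8·u·v, 4·u^2 + 1], [2·u - 2, -2·v - 2·cos(v)]].
At the point, J = [[4.0000, 5.0000], [-4.0000, -0.755165]] (det J = 16.979340).
Solving J·Δ = −F gives Δ = (0.3920, 0.1864).
Then the next iterate is (u, v)₁ = (-0.6080, -0.3136).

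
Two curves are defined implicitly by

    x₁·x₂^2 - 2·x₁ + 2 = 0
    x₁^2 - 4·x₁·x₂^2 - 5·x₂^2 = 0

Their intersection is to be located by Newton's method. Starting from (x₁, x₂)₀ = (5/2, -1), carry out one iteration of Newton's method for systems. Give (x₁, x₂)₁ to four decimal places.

At (5/2, -1): F = (-0.5000, -8.7500).
Jacobian J = [[x₂^2 - 2, 2·x₁·x₂], [2·x₁ - 4·x₂^2, -8·x₁·x₂ - 10·x₂]].
At the point, J = [[-1.0000, -5.0000], [1.0000, 30.0000]] (det J = -25.0000).
Solving J·Δ = −F gives Δ = (-2.3500, 0.3700).
Then the next iterate is (x₁, x₂)₁ = (0.1500, -0.6300).

(0.1500, -0.6300)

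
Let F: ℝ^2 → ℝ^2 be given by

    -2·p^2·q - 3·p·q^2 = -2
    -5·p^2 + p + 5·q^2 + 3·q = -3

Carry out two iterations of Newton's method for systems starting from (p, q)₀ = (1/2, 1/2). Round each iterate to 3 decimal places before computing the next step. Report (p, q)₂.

At (1/2, 1/2): F = (1.375, 5.000).
Jacobian J = [[-4·p·q - 3·q^2, -2·p^2 - 6·p·q], [-10·p + 1, 10·q + 3]].
At the point, J = [[-1.750, -2.000], [-4.000, 8.000]] (det J = -22.000).
Solving J·Δ = −F gives Δ = (0.955, -0.148).
Then the next iterate is (p, q)₁ = (1.455, 0.352).
Round to (1.455, 0.352) and repeat: F = (-0.03123, -4.45461), J = [[-2.42035, -7.30701], [-13.550, 6.520]].
Δ = (-0.285, 0.090), so (p, q)₂ = (1.170, 0.442).

(1.170, 0.442)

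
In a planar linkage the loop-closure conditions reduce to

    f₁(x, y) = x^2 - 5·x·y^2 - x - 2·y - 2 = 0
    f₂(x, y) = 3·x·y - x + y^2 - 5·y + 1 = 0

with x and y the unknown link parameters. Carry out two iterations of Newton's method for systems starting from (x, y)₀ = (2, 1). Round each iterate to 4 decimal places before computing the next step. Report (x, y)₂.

At (2, 1): F = (-12.0000, 1.0000).
Jacobian J = [[2·x - 5·y^2 - 1, -10·x·y - 2], [3·y - 1, 3·x + 2·y - 5]].
At the point, J = [[-2.0000, -22.0000], [2.0000, 3.0000]] (det J = 38.0000).
Solving J·Δ = −F gives Δ = (0.3684, -0.5789).
Then the next iterate is (x, y)₁ = (2.3684, 0.4211).
Round to (2.3684, 0.4211) and repeat: F = (-1.701167, -0.304575), J = [[2.850174, -11.973332], [0.2633, 2.9474]].
Δ = (0.7496, 0.0364), so (x, y)₂ = (3.1180, 0.4575).

(3.1180, 0.4575)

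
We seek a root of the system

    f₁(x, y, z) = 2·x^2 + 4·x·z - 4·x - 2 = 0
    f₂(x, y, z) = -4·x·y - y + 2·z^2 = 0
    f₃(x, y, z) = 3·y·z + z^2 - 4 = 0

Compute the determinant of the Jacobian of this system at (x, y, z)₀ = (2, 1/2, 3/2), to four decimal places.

-747.0000

J = [[4·x + 4·z - 4, 0, 4·x], [-4·y, -4·x - 1, 4·z], [0, 3·z, 3·y + 2·z]].
At the point, J = [[10.0000, 0.0000, 8.0000], [-2.0000, -9.0000, 6.0000], [0.0000, 4.5000, 4.5000]].
det J = -747.0000.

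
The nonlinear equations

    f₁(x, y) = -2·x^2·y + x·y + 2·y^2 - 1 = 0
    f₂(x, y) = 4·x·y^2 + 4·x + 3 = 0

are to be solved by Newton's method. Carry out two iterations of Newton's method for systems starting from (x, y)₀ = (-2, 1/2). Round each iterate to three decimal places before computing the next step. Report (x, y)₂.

(0.529, 0.676)

At (-2, 1/2): F = (-5.500, -7.000).
Jacobian J = [[-4·x·y + y, -2·x^2 + x + 4·y], [4·y^2 + 4, 8·x·y]].
At the point, J = [[4.500, -8.000], [5.000, -8.000]] (det J = 4.000).
Solving J·Δ = −F gives Δ = (3.000, 1.000).
Then the next iterate is (x, y)₁ = (1.000, 1.500).
Round to (1.000, 1.500) and repeat: F = (2.000, 16.000), J = [[-4.500, 5.000], [13.000, 12.000]].
Δ = (-0.471, -0.824), so (x, y)₂ = (0.529, 0.676).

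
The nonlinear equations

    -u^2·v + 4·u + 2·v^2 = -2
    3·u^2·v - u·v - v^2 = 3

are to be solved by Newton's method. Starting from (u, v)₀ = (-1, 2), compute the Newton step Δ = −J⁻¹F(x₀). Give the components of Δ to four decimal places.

At (-1, 2): F = (4.0000, 1.0000).
Jacobian J = [[-2·u·v + 4, -u^2 + 4·v], [6·u·v - v, 3·u^2 - u - 2·v]].
At the point, J = [[8.0000, 7.0000], [-14.0000, 0.0000]] (det J = 98.0000).
Solving J·Δ = −F gives Δ = (0.0714, -0.6531).

(0.0714, -0.6531)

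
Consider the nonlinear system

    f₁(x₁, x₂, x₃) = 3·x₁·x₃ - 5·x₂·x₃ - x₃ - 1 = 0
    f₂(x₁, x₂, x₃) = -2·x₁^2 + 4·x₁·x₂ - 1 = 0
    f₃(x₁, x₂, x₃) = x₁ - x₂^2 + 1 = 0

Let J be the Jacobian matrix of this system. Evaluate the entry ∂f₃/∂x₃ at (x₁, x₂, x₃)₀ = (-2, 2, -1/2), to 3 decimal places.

∂f₃/∂x₃ = 0.
At (-2, 2, -1/2) this is 0.000.

0.000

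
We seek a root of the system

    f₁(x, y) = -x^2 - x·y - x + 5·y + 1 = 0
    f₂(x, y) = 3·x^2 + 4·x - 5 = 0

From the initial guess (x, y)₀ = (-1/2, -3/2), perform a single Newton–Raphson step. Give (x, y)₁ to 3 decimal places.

(5.750, -1.932)

At (-1/2, -3/2): F = (-7.000, -6.250).
Jacobian J = [[-2·x - y - 1, -x + 5], [6·x + 4, 0]].
At the point, J = [[1.500, 5.500], [1.000, 0.000]] (det J = -5.500).
Solving J·Δ = −F gives Δ = (6.250, -0.432).
Then the next iterate is (x, y)₁ = (5.750, -1.932).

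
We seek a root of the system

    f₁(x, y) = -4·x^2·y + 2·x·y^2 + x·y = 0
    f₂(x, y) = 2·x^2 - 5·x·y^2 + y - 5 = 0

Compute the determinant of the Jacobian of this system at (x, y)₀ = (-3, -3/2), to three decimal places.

J = [[-8·x·y + 2·y^2 + y, -4·x^2 + 4·x·y + x], [4·x - 5·y^2, -10·x·y + 1]].
At the point, J = [[-33.000, -21.000], [-23.250, -44.000]].
det J = 963.750.

963.750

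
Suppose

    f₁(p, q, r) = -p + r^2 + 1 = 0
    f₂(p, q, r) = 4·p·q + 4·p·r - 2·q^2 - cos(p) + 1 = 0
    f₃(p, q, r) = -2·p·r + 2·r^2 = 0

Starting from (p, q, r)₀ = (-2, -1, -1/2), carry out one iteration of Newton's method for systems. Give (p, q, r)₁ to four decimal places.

At (-2, -1, -1/2): F = (3.2500, 11.416147, -1.5000).
Jacobian J = [[-1, 0, 2·r], [4·q + 4·r + sin(p), 4·p - 4·q, 4·p], [-2·r, 0, -2·p + 4·r]].
At the point, J = [[-1.0000, 0.0000, -1.0000], [-6.909297, -4.0000, -8.0000], [1.0000, 0.0000, 2.0000]] (det J = 4.0000).
Solving J·Δ = −F gives Δ = (5.0000, -2.2826, -1.7500).
Then the next iterate is (p, q, r)₁ = (3.0000, -3.2826, -2.2500).

(3.0000, -3.2826, -2.2500)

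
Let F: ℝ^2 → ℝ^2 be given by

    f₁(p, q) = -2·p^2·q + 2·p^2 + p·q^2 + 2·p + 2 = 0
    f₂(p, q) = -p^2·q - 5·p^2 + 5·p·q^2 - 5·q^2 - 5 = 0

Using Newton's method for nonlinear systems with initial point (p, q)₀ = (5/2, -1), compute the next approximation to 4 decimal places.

(1.0000, -1.0000)

At (5/2, -1): F = (34.5000, -22.5000).
Jacobian J = [[-4·p·q + 4·p + q^2 + 2, -2·p^2 + 2·p·q], [-2·p·q - 10·p + 5·q^2, -p^2 + 10·p·q - 10·q]].
At the point, J = [[23.0000, -17.5000], [-15.0000, -21.2500]] (det J = -751.2500).
Solving J·Δ = −F gives Δ = (-1.5000, 0.0000).
Then the next iterate is (p, q)₁ = (1.0000, -1.0000).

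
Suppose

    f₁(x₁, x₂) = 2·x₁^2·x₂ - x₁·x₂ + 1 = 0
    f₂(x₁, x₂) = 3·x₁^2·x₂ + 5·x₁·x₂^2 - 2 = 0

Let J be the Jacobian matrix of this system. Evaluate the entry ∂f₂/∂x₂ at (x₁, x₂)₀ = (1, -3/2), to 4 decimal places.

∂f₂/∂x₂ = 3·x₁^2 + 10·x₁·x₂.
At (1, -3/2) this is -12.0000.

-12.0000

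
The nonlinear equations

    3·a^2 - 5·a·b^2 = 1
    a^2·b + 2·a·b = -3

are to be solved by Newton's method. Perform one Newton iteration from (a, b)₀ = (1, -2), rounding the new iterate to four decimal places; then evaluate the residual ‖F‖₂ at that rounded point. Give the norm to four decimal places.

At (1, -2): F = (-18.0000, -3.0000).
Jacobian J = [[6·a - 5·b^2, -10·a·b], [2·a·b + 2·b, a^2 + 2·a]].
At the point, J = [[-14.0000, 20.0000], [-8.0000, 3.0000]] (det J = 118.0000).
Solving J·Δ = −F gives Δ = (-0.0508, 0.8644).
Then the next iterate is (a, b)₁ = (0.9492, -1.1356).
Re-evaluating at (0.9492, -1.1356): F = (-4.417440, -0.178977), so ‖F‖₂ = 4.4211.

4.4211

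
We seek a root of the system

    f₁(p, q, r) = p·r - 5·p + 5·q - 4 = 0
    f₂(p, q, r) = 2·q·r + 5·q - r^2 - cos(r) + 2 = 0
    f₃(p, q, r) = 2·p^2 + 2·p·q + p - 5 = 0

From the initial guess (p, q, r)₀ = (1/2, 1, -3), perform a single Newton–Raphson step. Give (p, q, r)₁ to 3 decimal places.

(0.879, 2.104, -1.968)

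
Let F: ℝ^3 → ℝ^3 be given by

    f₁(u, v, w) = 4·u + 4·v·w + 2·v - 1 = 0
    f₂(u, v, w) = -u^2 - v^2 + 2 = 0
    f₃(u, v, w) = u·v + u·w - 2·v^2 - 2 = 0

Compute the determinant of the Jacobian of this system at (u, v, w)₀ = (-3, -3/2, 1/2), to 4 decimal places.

-90.0000

J = [[4, 4·w + 2, 4·v], [-2·u, -2·v, 0], [v + w, u - 4·v, u]].
At the point, J = [[4.0000, 4.0000, -6.0000], [6.0000, 3.0000, 0.0000], [-1.0000, 3.0000, -3.0000]].
det J = -90.0000.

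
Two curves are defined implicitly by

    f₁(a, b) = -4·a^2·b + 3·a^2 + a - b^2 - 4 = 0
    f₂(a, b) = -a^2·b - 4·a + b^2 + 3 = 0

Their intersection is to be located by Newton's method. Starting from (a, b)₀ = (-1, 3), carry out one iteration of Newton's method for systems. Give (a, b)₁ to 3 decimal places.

(-1.130, 0.452)

At (-1, 3): F = (-23.000, 13.000).
Jacobian J = [[-8·a·b + 6·a + 1, -4·a^2 - 2·b], [-2·a·b - 4, -a^2 + 2·b]].
At the point, J = [[19.000, -10.000], [2.000, 5.000]] (det J = 115.000).
Solving J·Δ = −F gives Δ = (-0.130, -2.548).
Then the next iterate is (a, b)₁ = (-1.130, 0.452).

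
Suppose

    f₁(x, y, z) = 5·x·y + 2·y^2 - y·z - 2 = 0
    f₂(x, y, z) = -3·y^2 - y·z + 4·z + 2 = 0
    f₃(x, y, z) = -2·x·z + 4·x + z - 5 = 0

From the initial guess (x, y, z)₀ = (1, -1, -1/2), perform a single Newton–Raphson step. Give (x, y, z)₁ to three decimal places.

At (1, -1, -1/2): F = (-5.500, -3.500, -0.500).
Jacobian J = [[5·y, 5·x + 4·y - z, -y], [0, -6·y - z, -y + 4], [-2·z + 4, 0, -2·x + 1]].
At the point, J = [[-5.000, 1.500, 1.000], [0.000, 6.500, 5.000], [5.000, 0.000, -1.000]] (det J = 37.500).
Solving J·Δ = −F gives Δ = (-0.800, 4.000, -4.500).
Then the next iterate is (x, y, z)₁ = (0.200, 3.000, -5.000).

(0.200, 3.000, -5.000)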